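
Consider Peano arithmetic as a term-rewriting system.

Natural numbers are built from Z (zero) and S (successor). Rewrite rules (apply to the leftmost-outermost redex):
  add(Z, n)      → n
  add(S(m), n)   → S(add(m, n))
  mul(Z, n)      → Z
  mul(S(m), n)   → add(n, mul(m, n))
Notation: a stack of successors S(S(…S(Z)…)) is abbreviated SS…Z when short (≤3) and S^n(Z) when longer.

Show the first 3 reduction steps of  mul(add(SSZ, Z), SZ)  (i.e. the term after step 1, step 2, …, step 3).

  start: mul(add(SSZ, Z), SZ)
  step 1: mul(S(add(SZ, Z)), SZ)
  step 2: add(SZ, mul(add(SZ, Z), SZ))
  step 3: S(add(Z, mul(add(SZ, Z), SZ)))

Answer: after 3 steps: S(add(Z, mul(add(SZ, Z), SZ)))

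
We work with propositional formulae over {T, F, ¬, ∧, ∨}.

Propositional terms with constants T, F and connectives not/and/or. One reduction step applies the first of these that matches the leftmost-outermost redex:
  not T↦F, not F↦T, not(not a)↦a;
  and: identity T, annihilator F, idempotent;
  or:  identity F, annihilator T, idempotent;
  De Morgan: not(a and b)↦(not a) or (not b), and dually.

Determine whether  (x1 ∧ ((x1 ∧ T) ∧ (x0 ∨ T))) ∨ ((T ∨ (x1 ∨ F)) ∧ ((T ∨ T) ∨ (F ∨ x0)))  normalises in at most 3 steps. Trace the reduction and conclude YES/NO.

  start: (x1 ∧ ((x1 ∧ T) ∧ (x0 ∨ T))) ∨ ((T ∨ (x1 ∨ F)) ∧ ((T ∨ T) ∨ (F ∨ x0)))
  →1  (x1 ∧ (x1 ∧ (x0 ∨ T))) ∨ ((T ∨ (x1 ∨ F)) ∧ ((T ∨ T) ∨ (F ∨ x0)))
  →2  (x1 ∧ (x1 ∧ T)) ∨ ((T ∨ (x1 ∨ F)) ∧ ((T ∨ T) ∨ (F ∨ x0)))
  →3  (x1 ∧ x1) ∨ ((T ∨ (x1 ∨ F)) ∧ ((T ∨ T) ∨ (F ∨ x0)))

Answer: NO — after 3 steps the term is (x1 ∧ x1) ∨ ((T ∨ (x1 ∨ F)) ∧ ((T ∨ T) ∨ (F ∨ x0))), not yet normal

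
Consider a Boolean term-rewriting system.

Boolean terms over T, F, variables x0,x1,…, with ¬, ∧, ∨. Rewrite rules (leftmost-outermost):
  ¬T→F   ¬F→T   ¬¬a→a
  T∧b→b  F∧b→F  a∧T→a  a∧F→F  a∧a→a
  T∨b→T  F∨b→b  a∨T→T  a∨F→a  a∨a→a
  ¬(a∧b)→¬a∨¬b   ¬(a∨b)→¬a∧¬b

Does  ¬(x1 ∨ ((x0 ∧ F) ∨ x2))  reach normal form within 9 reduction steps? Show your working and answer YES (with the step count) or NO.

  start: ¬(x1 ∨ ((x0 ∧ F) ∨ x2))
  →1  ¬x1 ∧ ¬((x0 ∧ F) ∨ x2)
  →2  ¬x1 ∧ (¬(x0 ∧ F) ∧ ¬x2)
  →3  ¬x1 ∧ ((¬x0 ∨ ¬F) ∧ ¬x2)
  →4  ¬x1 ∧ ((¬x0 ∨ T) ∧ ¬x2)
  →5  ¬x1 ∧ (T ∧ ¬x2)
  →6  ¬x1 ∧ ¬x2

Answer: YES — reaches normal form ¬x1 ∧ ¬x2 in 6 ≤ 9 steps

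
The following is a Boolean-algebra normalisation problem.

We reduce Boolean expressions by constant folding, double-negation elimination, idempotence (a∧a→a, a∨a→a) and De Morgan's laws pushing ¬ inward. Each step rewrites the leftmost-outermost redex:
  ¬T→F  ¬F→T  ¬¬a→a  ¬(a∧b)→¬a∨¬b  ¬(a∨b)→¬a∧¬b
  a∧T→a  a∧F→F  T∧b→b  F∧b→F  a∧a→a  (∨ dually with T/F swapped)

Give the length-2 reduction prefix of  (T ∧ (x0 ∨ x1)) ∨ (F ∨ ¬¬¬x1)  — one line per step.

  start: (T ∧ (x0 ∨ x1)) ∨ (F ∨ ¬¬¬x1)
  step 1: (x0 ∨ x1) ∨ (F ∨ ¬¬¬x1)
  step 2: (x0 ∨ x1) ∨ ¬¬¬x1

Answer: after 2 steps: (x0 ∨ x1) ∨ ¬¬¬x1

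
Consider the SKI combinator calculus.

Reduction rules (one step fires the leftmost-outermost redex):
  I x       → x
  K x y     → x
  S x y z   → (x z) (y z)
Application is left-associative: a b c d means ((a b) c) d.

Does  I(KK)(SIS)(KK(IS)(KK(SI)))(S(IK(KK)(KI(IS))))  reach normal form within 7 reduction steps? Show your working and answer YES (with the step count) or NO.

Answer: YES — reaches normal form KK in 5 ≤ 7 steps

Reduction:
  start: I(KK)(SIS)(KK(IS)(KK(SI)))(S(IK(KK)(KI(IS))))
  [1] KK(SIS)(KK(IS)(KK(SI)))(S(IK(KK)(KI(IS))))
  [2] K(KK(IS)(KK(SI)))(S(IK(KK)(KI(IS))))
  [3] KK(IS)(KK(SI))
  [4] K(KK(SI))
  [5] KK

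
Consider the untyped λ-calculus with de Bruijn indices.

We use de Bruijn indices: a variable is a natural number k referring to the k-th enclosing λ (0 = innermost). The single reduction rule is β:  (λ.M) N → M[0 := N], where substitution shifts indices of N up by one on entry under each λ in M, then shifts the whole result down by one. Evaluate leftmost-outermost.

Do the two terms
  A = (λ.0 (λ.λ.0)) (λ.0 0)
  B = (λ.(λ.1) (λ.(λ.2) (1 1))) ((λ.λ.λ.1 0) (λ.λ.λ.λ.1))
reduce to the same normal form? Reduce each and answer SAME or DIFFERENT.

Answer: DIFFERENT — A ⇓ λ.0, B ⇓ λ.λ.1 0

Reduction:
Term A:
  start: (λ.0 (λ.λ.0)) (λ.0 0)
  step 1: (λ.0 0) (λ.λ.0)
  step 2: (λ.λ.0) (λ.λ.0)
  step 3: λ.0

Term B:
  start: (λ.(λ.1) (λ.(λ.2) (1 1))) ((λ.λ.λ.1 0) (λ.λ.λ.λ.1))
  step 1: (λ.(λ.λ.λ.1 0) (λ.λ.λ.λ.1)) (λ.(λ.(λ.λ.λ.1 0) (λ.λ.λ.λ.1)) ((λ.λ.λ.1 0) (λ.λ.λ.λ.1) ((λ.λ.λ.1 0) (λ.λ.λ.λ.1))))
  step 2: (λ.λ.λ.1 0) (λ.λ.λ.λ.1)
  step 3: λ.λ.1 0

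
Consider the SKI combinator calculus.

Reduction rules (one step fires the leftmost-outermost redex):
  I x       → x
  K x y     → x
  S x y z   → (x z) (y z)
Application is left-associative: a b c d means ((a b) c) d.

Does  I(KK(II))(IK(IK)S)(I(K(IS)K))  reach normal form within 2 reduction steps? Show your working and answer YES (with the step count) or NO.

Answer: NO — after 2 steps the term is K(IK(IK)S)(I(K(IS)K)), not yet normal

Derivation:
  start: I(KK(II))(IK(IK)S)(I(K(IS)K))
  →1  KK(II)(IK(IK)S)(I(K(IS)K))
  →2  K(IK(IK)S)(I(K(IS)K))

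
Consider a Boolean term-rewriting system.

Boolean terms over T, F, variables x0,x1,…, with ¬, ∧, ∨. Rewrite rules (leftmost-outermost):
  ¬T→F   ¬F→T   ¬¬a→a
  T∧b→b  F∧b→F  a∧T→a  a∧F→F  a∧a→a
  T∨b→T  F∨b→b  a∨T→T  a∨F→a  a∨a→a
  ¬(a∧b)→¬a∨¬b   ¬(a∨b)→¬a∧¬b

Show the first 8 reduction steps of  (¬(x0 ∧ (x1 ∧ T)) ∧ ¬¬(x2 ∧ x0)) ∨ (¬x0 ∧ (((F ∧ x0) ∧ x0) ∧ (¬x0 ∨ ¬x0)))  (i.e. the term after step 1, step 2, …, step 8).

  start: (¬(x0 ∧ (x1 ∧ T)) ∧ ¬¬(x2 ∧ x0)) ∨ (¬x0 ∧ (((F ∧ x0) ∧ x0) ∧ (¬x0 ∨ ¬x0)))
  →1  ((¬x0 ∨ ¬(x1 ∧ T)) ∧ ¬¬(x2 ∧ x0)) ∨ (¬x0 ∧ (((F ∧ x0) ∧ x0) ∧ (¬x0 ∨ ¬x0)))
  →2  ((¬x0 ∨ (¬x1 ∨ ¬T)) ∧ ¬¬(x2 ∧ x0)) ∨ (¬x0 ∧ (((F ∧ x0) ∧ x0) ∧ (¬x0 ∨ ¬x0)))
  →3  ((¬x0 ∨ (¬x1 ∨ F)) ∧ ¬¬(x2 ∧ x0)) ∨ (¬x0 ∧ (((F ∧ x0) ∧ x0) ∧ (¬x0 ∨ ¬x0)))
  →4  ((¬x0 ∨ ¬x1) ∧ ¬¬(x2 ∧ x0)) ∨ (¬x0 ∧ (((F ∧ x0) ∧ x0) ∧ (¬x0 ∨ ¬x0)))
  →5  ((¬x0 ∨ ¬x1) ∧ (x2 ∧ x0)) ∨ (¬x0 ∧ (((F ∧ x0) ∧ x0) ∧ (¬x0 ∨ ¬x0)))
  →6  ((¬x0 ∨ ¬x1) ∧ (x2 ∧ x0)) ∨ (¬x0 ∧ ((F ∧ x0) ∧ (¬x0 ∨ ¬x0)))
  →7  ((¬x0 ∨ ¬x1) ∧ (x2 ∧ x0)) ∨ (¬x0 ∧ (F ∧ (¬x0 ∨ ¬x0)))
  →8  ((¬x0 ∨ ¬x1) ∧ (x2 ∧ x0)) ∨ (¬x0 ∧ F)

Answer: after 8 steps: ((¬x0 ∨ ¬x1) ∧ (x2 ∧ x0)) ∨ (¬x0 ∧ F)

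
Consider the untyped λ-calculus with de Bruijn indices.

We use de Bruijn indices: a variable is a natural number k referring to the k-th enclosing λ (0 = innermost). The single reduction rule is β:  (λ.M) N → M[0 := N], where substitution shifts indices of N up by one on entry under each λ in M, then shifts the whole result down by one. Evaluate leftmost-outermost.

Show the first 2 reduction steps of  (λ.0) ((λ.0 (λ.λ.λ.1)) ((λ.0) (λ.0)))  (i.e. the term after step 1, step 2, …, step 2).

Answer: after 2 steps: (λ.0) (λ.0) (λ.λ.λ.1)

Reduction:
  start: (λ.0) ((λ.0 (λ.λ.λ.1)) ((λ.0) (λ.0)))
  →1  (λ.0 (λ.λ.λ.1)) ((λ.0) (λ.0))
  →2  (λ.0) (λ.0) (λ.λ.λ.1)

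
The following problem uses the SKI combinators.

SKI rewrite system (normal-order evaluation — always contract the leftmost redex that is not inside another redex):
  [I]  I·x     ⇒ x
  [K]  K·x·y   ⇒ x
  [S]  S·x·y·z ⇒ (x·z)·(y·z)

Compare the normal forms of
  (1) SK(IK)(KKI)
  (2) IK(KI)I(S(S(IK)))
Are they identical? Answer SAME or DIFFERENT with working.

Answer: DIFFERENT — A ⇓ K, B ⇓ I

Reduction:
Term A:
  start: SK(IK)(KKI)
  step 1: K(KKI)(IK(KKI))
  step 2: KKI
  step 3: K

Term B:
  start: IK(KI)I(S(S(IK)))
  step 1: K(KI)I(S(S(IK)))
  step 2: KI(S(S(IK)))
  step 3: I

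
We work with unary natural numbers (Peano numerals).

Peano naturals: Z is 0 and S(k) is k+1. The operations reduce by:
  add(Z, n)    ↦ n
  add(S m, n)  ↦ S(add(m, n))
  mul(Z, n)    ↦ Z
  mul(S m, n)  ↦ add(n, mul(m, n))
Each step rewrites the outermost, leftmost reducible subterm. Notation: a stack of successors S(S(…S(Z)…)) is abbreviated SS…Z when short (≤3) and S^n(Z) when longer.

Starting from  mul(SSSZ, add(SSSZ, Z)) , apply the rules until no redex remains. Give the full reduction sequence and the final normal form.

  start: mul(SSSZ, add(SSSZ, Z))
  [1] add(add(SSSZ, Z), mul(SSZ, add(SSSZ, Z)))
  [2] add(S(add(SSZ, Z)), mul(SSZ, add(SSSZ, Z)))
  [3] S(add(add(SSZ, Z), mul(SSZ, add(SSSZ, Z))))
  [4] S(add(S(add(SZ, Z)), mul(SSZ, add(SSSZ, Z))))
  [5] S(S(add(add(SZ, Z), mul(SSZ, add(SSSZ, Z)))))
  [6] S(S(add(S(add(Z, Z)), mul(SSZ, add(SSSZ, Z)))))
  [7] S(S(S(add(add(Z, Z), mul(SSZ, add(SSSZ, Z))))))
  [8] S(S(S(add(Z, mul(SSZ, add(SSSZ, Z))))))
  [9] S(S(S(mul(SSZ, add(SSSZ, Z)))))
  [10] S(S(S(add(add(SSSZ, Z), mul(SZ, add(SSSZ, Z))))))
  [11] S(S(S(add(S(add(SSZ, Z)), mul(SZ, add(SSSZ, Z))))))
  [12] S(S(S(S(add(add(SSZ, Z), mul(SZ, add(SSSZ, Z)))))))
  [13] S(S(S(S(add(S(add(SZ, Z)), mul(SZ, add(SSSZ, Z)))))))
  [14] S(S(S(S(S(add(add(SZ, Z), mul(SZ, add(SSSZ, Z))))))))
  [15] S(S(S(S(S(add(S(add(Z, Z)), mul(SZ, add(SSSZ, Z))))))))
  [16] S(S(S(S(S(S(add(add(Z, Z), mul(SZ, add(SSSZ, Z)))))))))
  [17] S(S(S(S(S(S(add(Z, mul(SZ, add(SSSZ, Z)))))))))
  [18] S(S(S(S(S(S(mul(SZ, add(SSSZ, Z))))))))
  [19] S(S(S(S(S(S(add(add(SSSZ, Z), mul(Z, add(SSSZ, Z)))))))))
  [20] S(S(S(S(S(S(add(S(add(SSZ, Z)), mul(Z, add(SSSZ, Z)))))))))
  [21] S(S(S(S(S(S(S(add(add(SSZ, Z), mul(Z, add(SSSZ, Z))))))))))
  [22] S(S(S(S(S(S(S(add(S(add(SZ, Z)), mul(Z, add(SSSZ, Z))))))))))
  [23] S(S(S(S(S(S(S(S(add(add(SZ, Z), mul(Z, add(SSSZ, Z)))))))))))
  [24] S(S(S(S(S(S(S(S(add(S(add(Z, Z)), mul(Z, add(SSSZ, Z)))))))))))
  [25] S(S(S(S(S(S(S(S(S(add(add(Z, Z), mul(Z, add(SSSZ, Z))))))))))))
  [26] S(S(S(S(S(S(S(S(S(add(Z, mul(Z, add(SSSZ, Z))))))))))))
  [27] S(S(S(S(S(S(S(S(S(mul(Z, add(SSSZ, Z)))))))))))
  [28] S^9(Z)

Answer: normal form = S^9(Z)  (in 28 steps)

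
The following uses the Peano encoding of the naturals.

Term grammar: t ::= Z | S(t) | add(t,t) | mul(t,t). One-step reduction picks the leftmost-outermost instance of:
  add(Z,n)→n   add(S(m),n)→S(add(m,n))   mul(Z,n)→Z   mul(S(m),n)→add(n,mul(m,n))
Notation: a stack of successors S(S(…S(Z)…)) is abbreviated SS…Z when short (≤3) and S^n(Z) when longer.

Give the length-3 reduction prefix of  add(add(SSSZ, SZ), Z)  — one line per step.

Answer: after 3 steps: S(add(S(add(SZ, SZ)), Z))

Working:
  start: add(add(SSSZ, SZ), Z)
  step 1: add(S(add(SSZ, SZ)), Z)
  step 2: S(add(add(SSZ, SZ), Z))
  step 3: S(add(S(add(SZ, SZ)), Z))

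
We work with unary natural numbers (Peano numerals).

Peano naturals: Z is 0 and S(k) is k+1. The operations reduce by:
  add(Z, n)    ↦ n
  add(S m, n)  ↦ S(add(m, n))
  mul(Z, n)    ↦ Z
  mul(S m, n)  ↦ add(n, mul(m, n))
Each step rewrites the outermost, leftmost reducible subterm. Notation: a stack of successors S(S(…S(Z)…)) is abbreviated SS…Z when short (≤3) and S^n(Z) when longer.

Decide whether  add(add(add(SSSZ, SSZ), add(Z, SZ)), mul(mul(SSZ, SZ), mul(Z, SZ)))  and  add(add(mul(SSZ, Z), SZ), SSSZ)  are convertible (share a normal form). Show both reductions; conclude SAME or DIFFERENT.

Term A:
  start: add(add(add(SSSZ, SSZ), add(Z, SZ)), mul(mul(SSZ, SZ), mul(Z, SZ)))
  →1  add(add(S(add(SSZ, SSZ)), add(Z, SZ)), mul(mul(SSZ, SZ), mul(Z, SZ)))
  →2  add(S(add(add(SSZ, SSZ), add(Z, SZ))), mul(mul(SSZ, SZ), mul(Z, SZ)))
  →3  S(add(add(add(SSZ, SSZ), add(Z, SZ)), mul(mul(SSZ, SZ), mul(Z, SZ))))
  →4  S(add(add(S(add(SZ, SSZ)), add(Z, SZ)), mul(mul(SSZ, SZ), mul(Z, SZ))))
  →5  S(add(S(add(add(SZ, SSZ), add(Z, SZ))), mul(mul(SSZ, SZ), mul(Z, SZ))))
  →6  S(S(add(add(add(SZ, SSZ), add(Z, SZ)), mul(mul(SSZ, SZ), mul(Z, SZ)))))
  →7  S(S(add(add(S(add(Z, SSZ)), add(Z, SZ)), mul(mul(SSZ, SZ), mul(Z, SZ)))))
  →8  S(S(add(S(add(add(Z, SSZ), add(Z, SZ))), mul(mul(SSZ, SZ), mul(Z, SZ)))))
  →9  S(S(S(add(add(add(Z, SSZ), add(Z, SZ)), mul(mul(SSZ, SZ), mul(Z, SZ))))))
  →10  S(S(S(add(add(SSZ, add(Z, SZ)), mul(mul(SSZ, SZ), mul(Z, SZ))))))
  →11  S(S(S(add(S(add(SZ, add(Z, SZ))), mul(mul(SSZ, SZ), mul(Z, SZ))))))
  →12  S(S(S(S(add(add(SZ, add(Z, SZ)), mul(mul(SSZ, SZ), mul(Z, SZ)))))))
  →13  S(S(S(S(add(S(add(Z, add(Z, SZ))), mul(mul(SSZ, SZ), mul(Z, SZ)))))))
  →14  S(S(S(S(S(add(add(Z, add(Z, SZ)), mul(mul(SSZ, SZ), mul(Z, SZ))))))))
  →15  S(S(S(S(S(add(add(Z, SZ), mul(mul(SSZ, SZ), mul(Z, SZ))))))))
  →16  S(S(S(S(S(add(SZ, mul(mul(SSZ, SZ), mul(Z, SZ))))))))
  →17  S(S(S(S(S(S(add(Z, mul(mul(SSZ, SZ), mul(Z, SZ)))))))))
  →18  S(S(S(S(S(S(mul(mul(SSZ, SZ), mul(Z, SZ))))))))
  →19  S(S(S(S(S(S(mul(add(SZ, mul(SZ, SZ)), mul(Z, SZ))))))))
  →20  S(S(S(S(S(S(mul(S(add(Z, mul(SZ, SZ))), mul(Z, SZ))))))))
  →21  S(S(S(S(S(S(add(mul(Z, SZ), mul(add(Z, mul(SZ, SZ)), mul(Z, SZ)))))))))
  →22  S(S(S(S(S(S(add(Z, mul(add(Z, mul(SZ, SZ)), mul(Z, SZ)))))))))
  →23  S(S(S(S(S(S(mul(add(Z, mul(SZ, SZ)), mul(Z, SZ))))))))
  →24  S(S(S(S(S(S(mul(mul(SZ, SZ), mul(Z, SZ))))))))
  →25  S(S(S(S(S(S(mul(add(SZ, mul(Z, SZ)), mul(Z, SZ))))))))
  →26  S(S(S(S(S(S(mul(S(add(Z, mul(Z, SZ))), mul(Z, SZ))))))))
  →27  S(S(S(S(S(S(add(mul(Z, SZ), mul(add(Z, mul(Z, SZ)), mul(Z, SZ)))))))))
  →28  S(S(S(S(S(S(add(Z, mul(add(Z, mul(Z, SZ)), mul(Z, SZ)))))))))
  →29  S(S(S(S(S(S(mul(add(Z, mul(Z, SZ)), mul(Z, SZ))))))))
  →30  S(S(S(S(S(S(mul(mul(Z, SZ), mul(Z, SZ))))))))
  →31  S(S(S(S(S(S(mul(Z, mul(Z, SZ))))))))
  →32  S^6(Z)

Term B:
  start: add(add(mul(SSZ, Z), SZ), SSSZ)
  →1  add(add(add(Z, mul(SZ, Z)), SZ), SSSZ)
  →2  add(add(mul(SZ, Z), SZ), SSSZ)
  →3  add(add(add(Z, mul(Z, Z)), SZ), SSSZ)
  →4  add(add(mul(Z, Z), SZ), SSSZ)
  →5  add(add(Z, SZ), SSSZ)
  →6  add(SZ, SSSZ)
  →7  S(add(Z, SSSZ))
  →8  S^4(Z)

Answer: DIFFERENT — A ⇓ S^6(Z), B ⇓ S^4(Z)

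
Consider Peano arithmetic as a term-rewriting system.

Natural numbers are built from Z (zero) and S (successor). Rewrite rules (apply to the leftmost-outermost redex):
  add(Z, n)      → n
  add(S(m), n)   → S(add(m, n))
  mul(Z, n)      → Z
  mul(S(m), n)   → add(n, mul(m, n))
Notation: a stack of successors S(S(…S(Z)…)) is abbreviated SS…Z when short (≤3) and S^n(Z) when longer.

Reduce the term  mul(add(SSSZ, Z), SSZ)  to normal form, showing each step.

Answer: normal form = S^6(Z)  (in 17 steps)

Derivation:
  start: mul(add(SSSZ, Z), SSZ)
  →1  mul(S(add(SSZ, Z)), SSZ)
  →2  add(SSZ, mul(add(SSZ, Z), SSZ))
  →3  S(add(SZ, mul(add(SSZ, Z), SSZ)))
  →4  S(S(add(Z, mul(add(SSZ, Z), SSZ))))
  →5  S(S(mul(add(SSZ, Z), SSZ)))
  →6  S(S(mul(S(add(SZ, Z)), SSZ)))
  →7  S(S(add(SSZ, mul(add(SZ, Z), SSZ))))
  →8  S(S(S(add(SZ, mul(add(SZ, Z), SSZ)))))
  →9  S(S(S(S(add(Z, mul(add(SZ, Z), SSZ))))))
  →10  S(S(S(S(mul(add(SZ, Z), SSZ)))))
  →11  S(S(S(S(mul(S(add(Z, Z)), SSZ)))))
  →12  S(S(S(S(add(SSZ, mul(add(Z, Z), SSZ))))))
  →13  S(S(S(S(S(add(SZ, mul(add(Z, Z), SSZ)))))))
  →14  S(S(S(S(S(S(add(Z, mul(add(Z, Z), SSZ))))))))
  →15  S(S(S(S(S(S(mul(add(Z, Z), SSZ)))))))
  →16  S(S(S(S(S(S(mul(Z, SSZ)))))))
  →17  S^6(Z)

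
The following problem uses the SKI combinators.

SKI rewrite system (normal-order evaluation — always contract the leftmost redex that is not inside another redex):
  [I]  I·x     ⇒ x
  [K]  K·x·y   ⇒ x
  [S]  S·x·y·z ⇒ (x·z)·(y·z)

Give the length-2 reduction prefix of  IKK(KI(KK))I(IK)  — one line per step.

Answer: after 2 steps: KI(IK)

Reduction:
  start: IKK(KI(KK))I(IK)
  →1  KK(KI(KK))I(IK)
  →2  KI(IK)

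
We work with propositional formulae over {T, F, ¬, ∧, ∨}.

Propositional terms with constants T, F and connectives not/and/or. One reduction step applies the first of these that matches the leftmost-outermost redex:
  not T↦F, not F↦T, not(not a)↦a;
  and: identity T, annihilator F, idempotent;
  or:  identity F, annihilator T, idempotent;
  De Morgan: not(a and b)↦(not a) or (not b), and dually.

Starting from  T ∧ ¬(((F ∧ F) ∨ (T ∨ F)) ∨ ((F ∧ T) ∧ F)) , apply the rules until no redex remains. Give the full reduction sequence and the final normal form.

Answer: normal form = F  (in 11 steps)

Reduction:
  start: T ∧ ¬(((F ∧ F) ∨ (T ∨ F)) ∨ ((F ∧ T) ∧ F))
  [1] ¬(((F ∧ F) ∨ (T ∨ F)) ∨ ((F ∧ T) ∧ F))
  [2] ¬((F ∧ F) ∨ (T ∨ F)) ∧ ¬((F ∧ T) ∧ F)
  [3] (¬(F ∧ F) ∧ ¬(T ∨ F)) ∧ ¬((F ∧ T) ∧ F)
  [4] ((¬F ∨ ¬F) ∧ ¬(T ∨ F)) ∧ ¬((F ∧ T) ∧ F)
  [5] (¬F ∧ ¬(T ∨ F)) ∧ ¬((F ∧ T) ∧ F)
  [6] (T ∧ ¬(T ∨ F)) ∧ ¬((F ∧ T) ∧ F)
  [7] ¬(T ∨ F) ∧ ¬((F ∧ T) ∧ F)
  [8] (¬T ∧ ¬F) ∧ ¬((F ∧ T) ∧ F)
  [9] (F ∧ ¬F) ∧ ¬((F ∧ T) ∧ F)
  [10] F ∧ ¬((F ∧ T) ∧ F)
  [11] F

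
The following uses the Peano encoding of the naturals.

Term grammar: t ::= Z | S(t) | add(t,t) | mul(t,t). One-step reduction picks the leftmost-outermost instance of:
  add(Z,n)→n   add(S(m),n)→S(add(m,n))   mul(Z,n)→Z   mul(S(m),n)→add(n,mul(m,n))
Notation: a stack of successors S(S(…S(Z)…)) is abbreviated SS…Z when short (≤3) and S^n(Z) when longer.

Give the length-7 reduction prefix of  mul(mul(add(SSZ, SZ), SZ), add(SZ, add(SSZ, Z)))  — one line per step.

  start: mul(mul(add(SSZ, SZ), SZ), add(SZ, add(SSZ, Z)))
  →1  mul(mul(S(add(SZ, SZ)), SZ), add(SZ, add(SSZ, Z)))
  →2  mul(add(SZ, mul(add(SZ, SZ), SZ)), add(SZ, add(SSZ, Z)))
  →3  mul(S(add(Z, mul(add(SZ, SZ), SZ))), add(SZ, add(SSZ, Z)))
  →4  add(add(SZ, add(SSZ, Z)), mul(add(Z, mul(add(SZ, SZ), SZ)), add(SZ, add(SSZ, Z))))
  →5  add(S(add(Z, add(SSZ, Z))), mul(add(Z, mul(add(SZ, SZ), SZ)), add(SZ, add(SSZ, Z))))
  →6  S(add(add(Z, add(SSZ, Z)), mul(add(Z, mul(add(SZ, SZ), SZ)), add(SZ, add(SSZ, Z)))))
  →7  S(add(add(SSZ, Z), mul(add(Z, mul(add(SZ, SZ), SZ)), add(SZ, add(SSZ, Z)))))

Answer: after 7 steps: S(add(add(SSZ, Z), mul(add(Z, mul(add(SZ, SZ), SZ)), add(SZ, add(SSZ, Z)))))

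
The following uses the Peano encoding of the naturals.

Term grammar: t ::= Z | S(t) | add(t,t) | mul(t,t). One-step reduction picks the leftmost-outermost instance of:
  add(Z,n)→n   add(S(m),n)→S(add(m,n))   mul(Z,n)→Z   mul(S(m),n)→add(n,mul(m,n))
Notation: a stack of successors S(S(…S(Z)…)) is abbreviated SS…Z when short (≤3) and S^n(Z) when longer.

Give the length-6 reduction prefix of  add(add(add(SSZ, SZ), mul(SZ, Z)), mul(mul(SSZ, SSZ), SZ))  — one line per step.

Answer: after 6 steps: S(S(add(add(add(Z, SZ), mul(SZ, Z)), mul(mul(SSZ, SSZ), SZ))))

Derivation:
  start: add(add(add(SSZ, SZ), mul(SZ, Z)), mul(mul(SSZ, SSZ), SZ))
  [1] add(add(S(add(SZ, SZ)), mul(SZ, Z)), mul(mul(SSZ, SSZ), SZ))
  [2] add(S(add(add(SZ, SZ), mul(SZ, Z))), mul(mul(SSZ, SSZ), SZ))
  [3] S(add(add(add(SZ, SZ), mul(SZ, Z)), mul(mul(SSZ, SSZ), SZ)))
  [4] S(add(add(S(add(Z, SZ)), mul(SZ, Z)), mul(mul(SSZ, SSZ), SZ)))
  [5] S(add(S(add(add(Z, SZ), mul(SZ, Z))), mul(mul(SSZ, SSZ), SZ)))
  [6] S(S(add(add(add(Z, SZ), mul(SZ, Z)), mul(mul(SSZ, SSZ), SZ))))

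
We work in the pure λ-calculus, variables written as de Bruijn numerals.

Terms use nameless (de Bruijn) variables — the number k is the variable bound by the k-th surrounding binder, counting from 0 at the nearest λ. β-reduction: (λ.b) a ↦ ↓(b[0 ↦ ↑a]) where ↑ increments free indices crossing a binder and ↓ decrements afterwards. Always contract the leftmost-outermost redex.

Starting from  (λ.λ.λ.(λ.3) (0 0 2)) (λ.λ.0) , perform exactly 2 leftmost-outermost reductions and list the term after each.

Answer: after 2 steps: λ.λ.λ.λ.0

Reduction:
  start: (λ.λ.λ.(λ.3) (0 0 2)) (λ.λ.0)
  →1  λ.λ.(λ.λ.λ.0) (0 0 (λ.λ.0))
  →2  λ.λ.λ.λ.0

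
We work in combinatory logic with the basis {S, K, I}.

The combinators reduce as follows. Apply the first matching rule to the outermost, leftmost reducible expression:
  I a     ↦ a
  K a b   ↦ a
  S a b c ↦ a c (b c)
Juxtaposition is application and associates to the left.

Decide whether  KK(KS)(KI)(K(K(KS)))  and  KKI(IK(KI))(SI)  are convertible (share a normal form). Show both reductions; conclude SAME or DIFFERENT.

Term A:
  start: KK(KS)(KI)(K(K(KS)))
  step 1: K(KI)(K(K(KS)))
  step 2: KI

Term B:
  start: KKI(IK(KI))(SI)
  step 1: K(IK(KI))(SI)
  step 2: IK(KI)
  step 3: K(KI)

Answer: DIFFERENT — A ⇓ KI, B ⇓ K(KI)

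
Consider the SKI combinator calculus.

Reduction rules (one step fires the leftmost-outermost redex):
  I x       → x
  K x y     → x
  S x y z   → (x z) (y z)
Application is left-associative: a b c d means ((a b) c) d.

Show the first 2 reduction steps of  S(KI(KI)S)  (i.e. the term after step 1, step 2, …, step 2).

Answer: after 2 steps: SS

Working:
  start: S(KI(KI)S)
  [1] S(IS)
  [2] SS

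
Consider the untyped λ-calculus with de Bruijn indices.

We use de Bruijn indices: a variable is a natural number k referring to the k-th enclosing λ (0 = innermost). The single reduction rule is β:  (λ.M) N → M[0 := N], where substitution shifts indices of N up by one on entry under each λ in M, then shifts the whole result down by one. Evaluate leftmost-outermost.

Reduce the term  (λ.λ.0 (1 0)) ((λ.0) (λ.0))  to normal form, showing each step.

Answer: normal form = λ.0 0  (in 3 steps)

Derivation:
  start: (λ.λ.0 (1 0)) ((λ.0) (λ.0))
  step 1: λ.0 ((λ.0) (λ.0) 0)
  step 2: λ.0 ((λ.0) 0)
  step 3: λ.0 0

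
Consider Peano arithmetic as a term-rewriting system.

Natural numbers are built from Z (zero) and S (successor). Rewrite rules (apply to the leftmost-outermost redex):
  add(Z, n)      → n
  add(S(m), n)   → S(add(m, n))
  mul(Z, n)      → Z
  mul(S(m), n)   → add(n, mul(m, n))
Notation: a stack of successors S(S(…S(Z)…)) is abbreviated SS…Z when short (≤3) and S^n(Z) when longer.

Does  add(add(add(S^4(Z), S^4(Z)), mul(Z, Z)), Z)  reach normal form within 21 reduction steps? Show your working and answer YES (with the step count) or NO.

Answer: NO — after 21 steps the term is S(S(S(S(S(S(S(S(add(add(Z, mul(Z, Z)), Z))))))))), not yet normal

Derivation:
  start: add(add(add(S^4(Z), S^4(Z)), mul(Z, Z)), Z)
  [1] add(add(S(add(SSSZ, S^4(Z))), mul(Z, Z)), Z)
  [2] add(S(add(add(SSSZ, S^4(Z)), mul(Z, Z))), Z)
  [3] S(add(add(add(SSSZ, S^4(Z)), mul(Z, Z)), Z))
  [4] S(add(add(S(add(SSZ, S^4(Z))), mul(Z, Z)), Z))
  [5] S(add(S(add(add(SSZ, S^4(Z)), mul(Z, Z))), Z))
  [6] S(S(add(add(add(SSZ, S^4(Z)), mul(Z, Z)), Z)))
  [7] S(S(add(add(S(add(SZ, S^4(Z))), mul(Z, Z)), Z)))
  [8] S(S(add(S(add(add(SZ, S^4(Z)), mul(Z, Z))), Z)))
  [9] S(S(S(add(add(add(SZ, S^4(Z)), mul(Z, Z)), Z))))
  [10] S(S(S(add(add(S(add(Z, S^4(Z))), mul(Z, Z)), Z))))
  [11] S(S(S(add(S(add(add(Z, S^4(Z)), mul(Z, Z))), Z))))
  [12] S(S(S(S(add(add(add(Z, S^4(Z)), mul(Z, Z)), Z)))))
  [13] S(S(S(S(add(add(S^4(Z), mul(Z, Z)), Z)))))
  [14] S(S(S(S(add(S(add(SSSZ, mul(Z, Z))), Z)))))
  [15] S(S(S(S(S(add(add(SSSZ, mul(Z, Z)), Z))))))
  [16] S(S(S(S(S(add(S(add(SSZ, mul(Z, Z))), Z))))))
  [17] S(S(S(S(S(S(add(add(SSZ, mul(Z, Z)), Z)))))))
  [18] S(S(S(S(S(S(add(S(add(SZ, mul(Z, Z))), Z)))))))
  [19] S(S(S(S(S(S(S(add(add(SZ, mul(Z, Z)), Z))))))))
  [20] S(S(S(S(S(S(S(add(S(add(Z, mul(Z, Z))), Z))))))))
  [21] S(S(S(S(S(S(S(S(add(add(Z, mul(Z, Z)), Z)))))))))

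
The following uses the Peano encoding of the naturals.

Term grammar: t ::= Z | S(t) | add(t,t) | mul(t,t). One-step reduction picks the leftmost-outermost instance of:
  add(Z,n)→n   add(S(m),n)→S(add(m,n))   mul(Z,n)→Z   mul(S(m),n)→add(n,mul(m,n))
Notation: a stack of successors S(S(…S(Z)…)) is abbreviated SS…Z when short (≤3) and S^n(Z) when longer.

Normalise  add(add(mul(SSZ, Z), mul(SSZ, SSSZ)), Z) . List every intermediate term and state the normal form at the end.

Answer: normal form = S^6(Z)  (in 24 steps)

Working:
  start: add(add(mul(SSZ, Z), mul(SSZ, SSSZ)), Z)
  →1  add(add(add(Z, mul(SZ, Z)), mul(SSZ, SSSZ)), Z)
  →2  add(add(mul(SZ, Z), mul(SSZ, SSSZ)), Z)
  →3  add(add(add(Z, mul(Z, Z)), mul(SSZ, SSSZ)), Z)
  →4  add(add(mul(Z, Z), mul(SSZ, SSSZ)), Z)
  →5  add(add(Z, mul(SSZ, SSSZ)), Z)
  →6  add(mul(SSZ, SSSZ), Z)
  →7  add(add(SSSZ, mul(SZ, SSSZ)), Z)
  →8  add(S(add(SSZ, mul(SZ, SSSZ))), Z)
  →9  S(add(add(SSZ, mul(SZ, SSSZ)), Z))
  →10  S(add(S(add(SZ, mul(SZ, SSSZ))), Z))
  →11  S(S(add(add(SZ, mul(SZ, SSSZ)), Z)))
  →12  S(S(add(S(add(Z, mul(SZ, SSSZ))), Z)))
  →13  S(S(S(add(add(Z, mul(SZ, SSSZ)), Z))))
  →14  S(S(S(add(mul(SZ, SSSZ), Z))))
  →15  S(S(S(add(add(SSSZ, mul(Z, SSSZ)), Z))))
  →16  S(S(S(add(S(add(SSZ, mul(Z, SSSZ))), Z))))
  →17  S(S(S(S(add(add(SSZ, mul(Z, SSSZ)), Z)))))
  →18  S(S(S(S(add(S(add(SZ, mul(Z, SSSZ))), Z)))))
  →19  S(S(S(S(S(add(add(SZ, mul(Z, SSSZ)), Z))))))
  →20  S(S(S(S(S(add(S(add(Z, mul(Z, SSSZ))), Z))))))
  →21  S(S(S(S(S(S(add(add(Z, mul(Z, SSSZ)), Z)))))))
  →22  S(S(S(S(S(S(add(mul(Z, SSSZ), Z)))))))
  →23  S(S(S(S(S(S(add(Z, Z)))))))
  →24  S^6(Z)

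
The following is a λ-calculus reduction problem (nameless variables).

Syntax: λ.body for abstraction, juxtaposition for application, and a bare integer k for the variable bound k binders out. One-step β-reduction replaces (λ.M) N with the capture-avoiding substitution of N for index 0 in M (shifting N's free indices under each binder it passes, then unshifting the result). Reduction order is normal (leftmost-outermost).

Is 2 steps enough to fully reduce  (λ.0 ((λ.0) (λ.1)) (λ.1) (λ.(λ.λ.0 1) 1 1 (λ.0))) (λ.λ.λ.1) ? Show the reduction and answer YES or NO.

  start: (λ.0 ((λ.0) (λ.1)) (λ.1) (λ.(λ.λ.0 1) 1 1 (λ.0))) (λ.λ.λ.1)
  step 1: (λ.λ.λ.1) ((λ.0) (λ.λ.λ.λ.1)) (λ.λ.λ.λ.1) (λ.(λ.λ.0 1) (λ.λ.λ.1) (λ.λ.λ.1) (λ.0))
  step 2: (λ.λ.1) (λ.λ.λ.λ.1) (λ.(λ.λ.0 1) (λ.λ.λ.1) (λ.λ.λ.1) (λ.0))

Answer: NO — after 2 steps the term is (λ.λ.1) (λ.λ.λ.λ.1) (λ.(λ.λ.0 1) (λ.λ.λ.1) (λ.λ.λ.1) (λ.0)), not yet normal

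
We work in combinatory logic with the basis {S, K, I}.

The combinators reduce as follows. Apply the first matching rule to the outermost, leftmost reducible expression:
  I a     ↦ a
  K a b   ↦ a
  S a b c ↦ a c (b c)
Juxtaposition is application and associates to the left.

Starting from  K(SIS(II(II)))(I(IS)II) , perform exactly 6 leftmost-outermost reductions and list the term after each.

  start: K(SIS(II(II)))(I(IS)II)
  [1] SIS(II(II))
  [2] I(II(II))(S(II(II)))
  [3] II(II)(S(II(II)))
  [4] I(II)(S(II(II)))
  [5] II(S(II(II)))
  [6] I(S(II(II)))

Answer: after 6 steps: I(S(II(II)))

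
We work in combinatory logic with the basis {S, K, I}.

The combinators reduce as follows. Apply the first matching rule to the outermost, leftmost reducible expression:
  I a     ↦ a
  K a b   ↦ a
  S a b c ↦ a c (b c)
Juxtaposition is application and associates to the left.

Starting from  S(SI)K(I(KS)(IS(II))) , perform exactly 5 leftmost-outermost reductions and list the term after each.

  start: S(SI)K(I(KS)(IS(II)))
  [1] SI(I(KS)(IS(II)))(K(I(KS)(IS(II))))
  [2] I(K(I(KS)(IS(II))))(I(KS)(IS(II))(K(I(KS)(IS(II)))))
  [3] K(I(KS)(IS(II)))(I(KS)(IS(II))(K(I(KS)(IS(II)))))
  [4] I(KS)(IS(II))
  [5] KS(IS(II))

Answer: after 5 steps: KS(IS(II))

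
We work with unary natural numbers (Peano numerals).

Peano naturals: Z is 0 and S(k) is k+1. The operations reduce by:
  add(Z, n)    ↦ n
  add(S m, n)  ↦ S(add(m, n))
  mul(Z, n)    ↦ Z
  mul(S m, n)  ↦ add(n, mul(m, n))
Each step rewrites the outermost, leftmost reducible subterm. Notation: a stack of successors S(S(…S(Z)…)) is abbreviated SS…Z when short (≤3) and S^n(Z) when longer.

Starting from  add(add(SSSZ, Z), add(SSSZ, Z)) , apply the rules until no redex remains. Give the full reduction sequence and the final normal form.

Answer: normal form = S^6(Z)  (in 12 steps)

Derivation:
  start: add(add(SSSZ, Z), add(SSSZ, Z))
  [1] add(S(add(SSZ, Z)), add(SSSZ, Z))
  [2] S(add(add(SSZ, Z), add(SSSZ, Z)))
  [3] S(add(S(add(SZ, Z)), add(SSSZ, Z)))
  [4] S(S(add(add(SZ, Z), add(SSSZ, Z))))
  [5] S(S(add(S(add(Z, Z)), add(SSSZ, Z))))
  [6] S(S(S(add(add(Z, Z), add(SSSZ, Z)))))
  [7] S(S(S(add(Z, add(SSSZ, Z)))))
  [8] S(S(S(add(SSSZ, Z))))
  [9] S(S(S(S(add(SSZ, Z)))))
  [10] S(S(S(S(S(add(SZ, Z))))))
  [11] S(S(S(S(S(S(add(Z, Z)))))))
  [12] S^6(Z)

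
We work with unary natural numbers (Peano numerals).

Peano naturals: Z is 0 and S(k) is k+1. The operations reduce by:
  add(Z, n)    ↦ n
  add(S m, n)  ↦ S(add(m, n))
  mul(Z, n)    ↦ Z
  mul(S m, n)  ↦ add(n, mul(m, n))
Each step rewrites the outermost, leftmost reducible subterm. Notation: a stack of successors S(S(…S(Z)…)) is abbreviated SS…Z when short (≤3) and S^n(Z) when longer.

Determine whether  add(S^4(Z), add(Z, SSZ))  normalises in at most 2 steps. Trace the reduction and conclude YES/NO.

  start: add(S^4(Z), add(Z, SSZ))
  step 1: S(add(SSSZ, add(Z, SSZ)))
  step 2: S(S(add(SSZ, add(Z, SSZ))))

Answer: NO — after 2 steps the term is S(S(add(SSZ, add(Z, SSZ)))), not yet normal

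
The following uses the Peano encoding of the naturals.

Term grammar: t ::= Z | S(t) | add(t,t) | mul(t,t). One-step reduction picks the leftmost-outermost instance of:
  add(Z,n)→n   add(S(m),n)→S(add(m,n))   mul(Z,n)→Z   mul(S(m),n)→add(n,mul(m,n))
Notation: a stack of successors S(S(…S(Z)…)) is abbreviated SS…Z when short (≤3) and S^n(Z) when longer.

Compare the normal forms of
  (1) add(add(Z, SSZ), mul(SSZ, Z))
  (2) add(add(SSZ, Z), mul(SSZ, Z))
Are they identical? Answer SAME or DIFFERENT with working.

Answer: SAME — A ⇓ SSZ, B ⇓ SSZ

Working:
Term A:
  start: add(add(Z, SSZ), mul(SSZ, Z))
  step 1: add(SSZ, mul(SSZ, Z))
  step 2: S(add(SZ, mul(SSZ, Z)))
  step 3: S(S(add(Z, mul(SSZ, Z))))
  step 4: S(S(mul(SSZ, Z)))
  step 5: S(S(add(Z, mul(SZ, Z))))
  step 6: S(S(mul(SZ, Z)))
  step 7: S(S(add(Z, mul(Z, Z))))
  step 8: S(S(mul(Z, Z)))
  step 9: SSZ

Term B:
  start: add(add(SSZ, Z), mul(SSZ, Z))
  step 1: add(S(add(SZ, Z)), mul(SSZ, Z))
  step 2: S(add(add(SZ, Z), mul(SSZ, Z)))
  step 3: S(add(S(add(Z, Z)), mul(SSZ, Z)))
  step 4: S(S(add(add(Z, Z), mul(SSZ, Z))))
  step 5: S(S(add(Z, mul(SSZ, Z))))
  step 6: S(S(mul(SSZ, Z)))
  step 7: S(S(add(Z, mul(SZ, Z))))
  step 8: S(S(mul(SZ, Z)))
  step 9: S(S(add(Z, mul(Z, Z))))
  step 10: S(S(mul(Z, Z)))
  step 11: SSZ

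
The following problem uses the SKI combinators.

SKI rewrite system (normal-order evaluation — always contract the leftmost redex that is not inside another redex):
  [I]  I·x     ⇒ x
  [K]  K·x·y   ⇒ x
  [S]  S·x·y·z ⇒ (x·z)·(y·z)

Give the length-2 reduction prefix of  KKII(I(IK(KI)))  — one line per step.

Answer: after 2 steps: I

Working:
  start: KKII(I(IK(KI)))
  →1  KI(I(IK(KI)))
  →2  I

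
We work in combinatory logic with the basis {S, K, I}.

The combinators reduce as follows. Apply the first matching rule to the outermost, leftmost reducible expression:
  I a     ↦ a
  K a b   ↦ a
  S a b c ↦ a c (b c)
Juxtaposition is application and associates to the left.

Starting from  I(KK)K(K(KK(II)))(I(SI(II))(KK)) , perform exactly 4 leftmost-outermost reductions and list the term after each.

Answer: after 4 steps: KK

Reduction:
  start: I(KK)K(K(KK(II)))(I(SI(II))(KK))
  [1] KKK(K(KK(II)))(I(SI(II))(KK))
  [2] K(K(KK(II)))(I(SI(II))(KK))
  [3] K(KK(II))
  [4] KK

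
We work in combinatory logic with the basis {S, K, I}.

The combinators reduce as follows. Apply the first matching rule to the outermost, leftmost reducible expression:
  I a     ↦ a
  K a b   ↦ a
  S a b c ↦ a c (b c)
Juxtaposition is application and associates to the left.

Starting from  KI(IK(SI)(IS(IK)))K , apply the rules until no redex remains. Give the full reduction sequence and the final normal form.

Answer: normal form = K  (in 2 steps)

Reduction:
  start: KI(IK(SI)(IS(IK)))K
  [1] IK
  [2] K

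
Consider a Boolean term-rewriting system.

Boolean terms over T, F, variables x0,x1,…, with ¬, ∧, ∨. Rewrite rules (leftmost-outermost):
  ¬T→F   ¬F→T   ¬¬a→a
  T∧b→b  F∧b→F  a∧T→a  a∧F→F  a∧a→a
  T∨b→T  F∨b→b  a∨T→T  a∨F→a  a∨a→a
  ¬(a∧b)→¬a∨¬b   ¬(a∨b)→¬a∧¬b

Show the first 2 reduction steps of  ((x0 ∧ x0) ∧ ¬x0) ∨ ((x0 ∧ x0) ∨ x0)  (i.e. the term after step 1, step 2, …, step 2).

  start: ((x0 ∧ x0) ∧ ¬x0) ∨ ((x0 ∧ x0) ∨ x0)
  [1] (x0 ∧ ¬x0) ∨ ((x0 ∧ x0) ∨ x0)
  [2] (x0 ∧ ¬x0) ∨ (x0 ∨ x0)

Answer: after 2 steps: (x0 ∧ ¬x0) ∨ (x0 ∨ x0)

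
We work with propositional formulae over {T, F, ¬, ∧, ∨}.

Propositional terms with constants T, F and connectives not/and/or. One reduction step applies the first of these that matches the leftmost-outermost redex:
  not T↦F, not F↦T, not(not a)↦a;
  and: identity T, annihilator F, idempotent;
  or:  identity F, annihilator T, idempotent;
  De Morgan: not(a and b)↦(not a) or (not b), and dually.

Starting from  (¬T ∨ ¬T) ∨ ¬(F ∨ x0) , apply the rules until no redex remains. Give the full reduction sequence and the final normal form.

  start: (¬T ∨ ¬T) ∨ ¬(F ∨ x0)
  [1] ¬T ∨ ¬(F ∨ x0)
  [2] F ∨ ¬(F ∨ x0)
  [3] ¬(F ∨ x0)
  [4] ¬F ∧ ¬x0
  [5] T ∧ ¬x0
  [6] ¬x0

Answer: normal form = ¬x0  (in 6 steps)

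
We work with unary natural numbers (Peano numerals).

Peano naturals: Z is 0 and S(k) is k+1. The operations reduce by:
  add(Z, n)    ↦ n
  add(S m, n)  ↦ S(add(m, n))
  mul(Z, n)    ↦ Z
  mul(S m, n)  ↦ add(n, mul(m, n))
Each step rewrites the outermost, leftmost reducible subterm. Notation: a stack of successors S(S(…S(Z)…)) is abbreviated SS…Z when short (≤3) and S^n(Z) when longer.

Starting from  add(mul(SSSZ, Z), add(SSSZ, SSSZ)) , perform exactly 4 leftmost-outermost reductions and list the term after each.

Answer: after 4 steps: add(mul(SZ, Z), add(SSSZ, SSSZ))

Working:
  start: add(mul(SSSZ, Z), add(SSSZ, SSSZ))
  →1  add(add(Z, mul(SSZ, Z)), add(SSSZ, SSSZ))
  →2  add(mul(SSZ, Z), add(SSSZ, SSSZ))
  →3  add(add(Z, mul(SZ, Z)), add(SSSZ, SSSZ))
  →4  add(mul(SZ, Z), add(SSSZ, SSSZ))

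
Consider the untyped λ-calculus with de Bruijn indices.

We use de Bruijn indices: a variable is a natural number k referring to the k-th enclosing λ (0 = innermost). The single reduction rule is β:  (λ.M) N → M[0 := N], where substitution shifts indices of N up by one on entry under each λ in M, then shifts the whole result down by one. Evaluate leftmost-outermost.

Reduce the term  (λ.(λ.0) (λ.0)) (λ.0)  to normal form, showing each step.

Answer: normal form = λ.0  (in 2 steps)

Working:
  start: (λ.(λ.0) (λ.0)) (λ.0)
  →1  (λ.0) (λ.0)
  →2  λ.0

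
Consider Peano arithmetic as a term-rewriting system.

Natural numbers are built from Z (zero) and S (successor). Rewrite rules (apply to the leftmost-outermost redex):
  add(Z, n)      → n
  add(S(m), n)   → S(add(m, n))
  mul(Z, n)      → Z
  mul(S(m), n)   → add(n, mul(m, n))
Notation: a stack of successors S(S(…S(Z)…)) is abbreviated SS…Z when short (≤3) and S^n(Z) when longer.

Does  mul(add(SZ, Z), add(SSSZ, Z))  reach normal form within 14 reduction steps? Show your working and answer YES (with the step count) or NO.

  start: mul(add(SZ, Z), add(SSSZ, Z))
  step 1: mul(S(add(Z, Z)), add(SSSZ, Z))
  step 2: add(add(SSSZ, Z), mul(add(Z, Z), add(SSSZ, Z)))
  step 3: add(S(add(SSZ, Z)), mul(add(Z, Z), add(SSSZ, Z)))
  step 4: S(add(add(SSZ, Z), mul(add(Z, Z), add(SSSZ, Z))))
  step 5: S(add(S(add(SZ, Z)), mul(add(Z, Z), add(SSSZ, Z))))
  step 6: S(S(add(add(SZ, Z), mul(add(Z, Z), add(SSSZ, Z)))))
  step 7: S(S(add(S(add(Z, Z)), mul(add(Z, Z), add(SSSZ, Z)))))
  step 8: S(S(S(add(add(Z, Z), mul(add(Z, Z), add(SSSZ, Z))))))
  step 9: S(S(S(add(Z, mul(add(Z, Z), add(SSSZ, Z))))))
  step 10: S(S(S(mul(add(Z, Z), add(SSSZ, Z)))))
  step 11: S(S(S(mul(Z, add(SSSZ, Z)))))
  step 12: SSSZ

Answer: YES — reaches normal form SSSZ in 12 ≤ 14 steps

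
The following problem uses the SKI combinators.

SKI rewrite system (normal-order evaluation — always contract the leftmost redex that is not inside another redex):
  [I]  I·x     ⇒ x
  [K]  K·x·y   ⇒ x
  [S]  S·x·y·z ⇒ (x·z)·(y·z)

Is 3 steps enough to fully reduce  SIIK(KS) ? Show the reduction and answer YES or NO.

  start: SIIK(KS)
  [1] IK(IK)(KS)
  [2] K(IK)(KS)
  [3] IK

Answer: NO — after 3 steps the term is IK, not yet normal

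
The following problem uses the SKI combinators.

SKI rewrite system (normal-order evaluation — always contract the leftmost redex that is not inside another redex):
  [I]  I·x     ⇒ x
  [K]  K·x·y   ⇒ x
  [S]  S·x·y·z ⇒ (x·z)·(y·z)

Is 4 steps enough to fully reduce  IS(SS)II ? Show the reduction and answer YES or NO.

  start: IS(SS)II
  [1] S(SS)II
  [2] SSI(II)
  [3] S(II)(I(II))
  [4] SI(I(II))

Answer: NO — after 4 steps the term is SI(I(II)), not yet normal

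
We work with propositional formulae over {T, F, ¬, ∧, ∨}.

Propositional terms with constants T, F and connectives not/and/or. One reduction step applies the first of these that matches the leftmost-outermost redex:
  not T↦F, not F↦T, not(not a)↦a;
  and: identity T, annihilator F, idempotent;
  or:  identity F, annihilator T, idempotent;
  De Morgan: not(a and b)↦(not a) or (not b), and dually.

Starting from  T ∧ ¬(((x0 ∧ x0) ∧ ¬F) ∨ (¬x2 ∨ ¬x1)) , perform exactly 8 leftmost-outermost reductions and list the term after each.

Answer: after 8 steps: ¬x0 ∧ (¬¬x2 ∧ ¬¬x1)

Derivation:
  start: T ∧ ¬(((x0 ∧ x0) ∧ ¬F) ∨ (¬x2 ∨ ¬x1))
  step 1: ¬(((x0 ∧ x0) ∧ ¬F) ∨ (¬x2 ∨ ¬x1))
  step 2: ¬((x0 ∧ x0) ∧ ¬F) ∧ ¬(¬x2 ∨ ¬x1)
  step 3: (¬(x0 ∧ x0) ∨ ¬¬F) ∧ ¬(¬x2 ∨ ¬x1)
  step 4: ((¬x0 ∨ ¬x0) ∨ ¬¬F) ∧ ¬(¬x2 ∨ ¬x1)
  step 5: (¬x0 ∨ ¬¬F) ∧ ¬(¬x2 ∨ ¬x1)
  step 6: (¬x0 ∨ F) ∧ ¬(¬x2 ∨ ¬x1)
  step 7: ¬x0 ∧ ¬(¬x2 ∨ ¬x1)
  step 8: ¬x0 ∧ (¬¬x2 ∧ ¬¬x1)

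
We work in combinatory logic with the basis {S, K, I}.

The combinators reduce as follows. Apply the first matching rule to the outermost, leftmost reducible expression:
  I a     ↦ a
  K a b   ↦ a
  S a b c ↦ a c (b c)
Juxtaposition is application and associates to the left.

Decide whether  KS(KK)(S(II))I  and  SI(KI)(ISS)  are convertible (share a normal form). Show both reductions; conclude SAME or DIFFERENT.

Term A:
  start: KS(KK)(S(II))I
  step 1: S(S(II))I
  step 2: S(SI)I

Term B:
  start: SI(KI)(ISS)
  step 1: I(ISS)(KI(ISS))
  step 2: ISS(KI(ISS))
  step 3: SS(KI(ISS))
  step 4: SSI

Answer: DIFFERENT — A ⇓ S(SI)I, B ⇓ SSI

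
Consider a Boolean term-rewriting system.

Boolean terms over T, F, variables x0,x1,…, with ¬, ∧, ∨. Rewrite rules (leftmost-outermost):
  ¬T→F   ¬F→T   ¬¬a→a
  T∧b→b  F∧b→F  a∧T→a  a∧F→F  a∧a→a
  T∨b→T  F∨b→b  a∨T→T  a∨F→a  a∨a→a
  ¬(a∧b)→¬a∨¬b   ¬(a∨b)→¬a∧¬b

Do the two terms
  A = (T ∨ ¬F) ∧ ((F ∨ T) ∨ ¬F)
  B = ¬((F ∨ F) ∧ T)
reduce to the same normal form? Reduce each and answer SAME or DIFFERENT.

Term A:
  start: (T ∨ ¬F) ∧ ((F ∨ T) ∨ ¬F)
  →1  T ∧ ((F ∨ T) ∨ ¬F)
  →2  (F ∨ T) ∨ ¬F
  →3  T ∨ ¬F
  →4  T

Term B:
  start: ¬((F ∨ F) ∧ T)
  →1  ¬(F ∨ F) ∨ ¬T
  →2  (¬F ∧ ¬F) ∨ ¬T
  →3  ¬F ∨ ¬T
  →4  T ∨ ¬T
  →5  T

Answer: SAME — A ⇓ T, B ⇓ T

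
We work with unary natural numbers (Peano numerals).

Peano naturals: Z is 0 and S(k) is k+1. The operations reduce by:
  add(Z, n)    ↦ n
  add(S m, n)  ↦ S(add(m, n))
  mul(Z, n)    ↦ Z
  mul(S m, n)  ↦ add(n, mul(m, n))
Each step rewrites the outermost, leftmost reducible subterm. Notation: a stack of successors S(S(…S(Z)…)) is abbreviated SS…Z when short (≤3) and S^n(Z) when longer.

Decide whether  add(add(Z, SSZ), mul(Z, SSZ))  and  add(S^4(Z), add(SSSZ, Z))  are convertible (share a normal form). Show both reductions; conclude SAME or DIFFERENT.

Answer: DIFFERENT — A ⇓ SSZ, B ⇓ S^7(Z)

Derivation:
Term A:
  start: add(add(Z, SSZ), mul(Z, SSZ))
  →1  add(SSZ, mul(Z, SSZ))
  →2  S(add(SZ, mul(Z, SSZ)))
  →3  S(S(add(Z, mul(Z, SSZ))))
  →4  S(S(mul(Z, SSZ)))
  →5  SSZ

Term B:
  start: add(S^4(Z), add(SSSZ, Z))
  →1  S(add(SSSZ, add(SSSZ, Z)))
  →2  S(S(add(SSZ, add(SSSZ, Z))))
  →3  S(S(S(add(SZ, add(SSSZ, Z)))))
  →4  S(S(S(S(add(Z, add(SSSZ, Z))))))
  →5  S(S(S(S(add(SSSZ, Z)))))
  →6  S(S(S(S(S(add(SSZ, Z))))))
  →7  S(S(S(S(S(S(add(SZ, Z)))))))
  →8  S(S(S(S(S(S(S(add(Z, Z))))))))
  →9  S^7(Z)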